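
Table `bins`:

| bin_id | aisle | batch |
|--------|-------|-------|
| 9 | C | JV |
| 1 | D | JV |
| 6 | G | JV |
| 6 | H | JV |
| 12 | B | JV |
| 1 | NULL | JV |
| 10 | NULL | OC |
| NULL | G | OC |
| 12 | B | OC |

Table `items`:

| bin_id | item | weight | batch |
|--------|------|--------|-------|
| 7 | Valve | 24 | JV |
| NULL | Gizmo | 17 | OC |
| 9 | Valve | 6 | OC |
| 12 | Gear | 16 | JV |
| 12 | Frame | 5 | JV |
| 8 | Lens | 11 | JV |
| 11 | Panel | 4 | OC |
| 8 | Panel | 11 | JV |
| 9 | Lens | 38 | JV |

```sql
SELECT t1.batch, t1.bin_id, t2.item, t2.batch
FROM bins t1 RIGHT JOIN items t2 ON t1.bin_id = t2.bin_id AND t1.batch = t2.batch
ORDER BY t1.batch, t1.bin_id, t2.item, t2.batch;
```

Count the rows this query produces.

9

RIGHT JOIN keeps every row from `items`; unmatched rows get NULL for `bins`'s columns.
Matching on t1.bin_id = t2.bin_id AND t1.batch = t2.batch. A NULL in a compared column never satisfies the condition.
- t1 (bin_id=9, batch=JV) pairs with 1 row(s) of t2.
- t1 (bin_id=1, batch=JV) has no partner in t2.
- t1 (bin_id=6, batch=JV) has no partner in t2.
- t1 (bin_id=6, batch=JV) has no partner in t2.
- t1 (bin_id=12, batch=JV) pairs with 2 row(s) of t2.
- t1 (bin_id=1, batch=JV) has no partner in t2.
- t1 (bin_id=10, batch=OC) has no partner in t2.
- t1 (bin_id=NULL, batch=OC) has no partner in t2.
- t1 (bin_id=12, batch=OC) has no partner in t2.
- 6 row(s) from t2 found no t1 partner → padded with NULL.
Total: 3 matched + 6 padded = 9 rows.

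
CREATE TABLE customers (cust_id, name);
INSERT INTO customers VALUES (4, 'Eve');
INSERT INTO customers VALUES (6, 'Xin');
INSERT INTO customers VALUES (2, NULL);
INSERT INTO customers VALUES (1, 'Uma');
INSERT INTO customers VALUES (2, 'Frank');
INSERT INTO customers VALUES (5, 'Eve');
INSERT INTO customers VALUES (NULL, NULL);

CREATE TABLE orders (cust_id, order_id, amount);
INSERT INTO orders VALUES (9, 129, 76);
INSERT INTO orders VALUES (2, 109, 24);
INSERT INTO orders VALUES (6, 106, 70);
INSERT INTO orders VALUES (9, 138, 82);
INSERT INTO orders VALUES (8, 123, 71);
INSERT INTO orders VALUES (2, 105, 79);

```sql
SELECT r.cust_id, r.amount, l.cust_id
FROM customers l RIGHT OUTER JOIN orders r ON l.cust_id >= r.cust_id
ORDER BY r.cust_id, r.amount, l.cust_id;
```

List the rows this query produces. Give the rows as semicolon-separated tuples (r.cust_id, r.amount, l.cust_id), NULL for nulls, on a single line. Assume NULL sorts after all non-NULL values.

RIGHT JOIN keeps every row from `orders`; unmatched rows get NULL for `customers`'s columns.
Matching on l.cust_id >= r.cust_id. A NULL in a compared column never satisfies the condition.
- cust_id=4: 2 matching r row(s), so 2 row(s) emitted.
- cust_id=6: 3 matching r row(s), so 3 row(s) emitted.
- cust_id=2: 2 matching r row(s), so 2 row(s) emitted.
- cust_id=1: no matching r row.
- cust_id=2: 2 matching r row(s), so 2 row(s) emitted.
- cust_id=5: 2 matching r row(s), so 2 row(s) emitted.
- cust_id=NULL: no matching r row.
- 3 r row(s) had no l match → kept, l columns NULL.

(2, 24, 2); (2, 24, 2); (2, 24, 4); (2, 24, 5); (2, 24, 6); (2, 79, 2); (2, 79, 2); (2, 79, 4); (2, 79, 5); (2, 79, 6); (6, 70, 6); (8, 71, NULL); (9, 76, NULL); (9, 82, NULL)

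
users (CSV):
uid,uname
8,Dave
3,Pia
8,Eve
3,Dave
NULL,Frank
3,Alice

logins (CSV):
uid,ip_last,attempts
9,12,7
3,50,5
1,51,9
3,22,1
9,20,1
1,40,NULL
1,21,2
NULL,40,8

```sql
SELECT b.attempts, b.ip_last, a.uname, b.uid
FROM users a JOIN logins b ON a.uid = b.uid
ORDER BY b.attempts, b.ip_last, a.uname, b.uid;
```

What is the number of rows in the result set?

INNER JOIN keeps only pairs where the ON condition holds.
Matching on a.uid = b.uid. A NULL in a compared column never satisfies the condition.
Matched pairs: 6.
Total: 6 rows.

6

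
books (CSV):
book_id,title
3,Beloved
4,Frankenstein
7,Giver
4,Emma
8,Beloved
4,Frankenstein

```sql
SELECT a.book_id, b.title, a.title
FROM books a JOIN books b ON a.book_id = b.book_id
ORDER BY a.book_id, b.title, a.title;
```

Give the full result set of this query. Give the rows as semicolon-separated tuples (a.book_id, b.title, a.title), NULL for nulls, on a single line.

(3, Beloved, Beloved); (4, Emma, Emma); (4, Emma, Frankenstein); (4, Emma, Frankenstein); (4, Frankenstein, Emma); (4, Frankenstein, Emma); (4, Frankenstein, Frankenstein); (4, Frankenstein, Frankenstein); (4, Frankenstein, Frankenstein); (4, Frankenstein, Frankenstein); (7, Giver, Giver); (8, Beloved, Beloved)

INNER JOIN keeps only pairs where the ON condition holds.
Matching on a.book_id = b.book_id.
- a (book_id=3) pairs with 1 row(s) of b.
- a (book_id=4) pairs with 3 row(s) of b.
- a (book_id=7) pairs with 1 row(s) of b.
- a (book_id=4) pairs with 3 row(s) of b.
- a (book_id=8) pairs with 1 row(s) of b.
- a (book_id=4) pairs with 3 row(s) of b.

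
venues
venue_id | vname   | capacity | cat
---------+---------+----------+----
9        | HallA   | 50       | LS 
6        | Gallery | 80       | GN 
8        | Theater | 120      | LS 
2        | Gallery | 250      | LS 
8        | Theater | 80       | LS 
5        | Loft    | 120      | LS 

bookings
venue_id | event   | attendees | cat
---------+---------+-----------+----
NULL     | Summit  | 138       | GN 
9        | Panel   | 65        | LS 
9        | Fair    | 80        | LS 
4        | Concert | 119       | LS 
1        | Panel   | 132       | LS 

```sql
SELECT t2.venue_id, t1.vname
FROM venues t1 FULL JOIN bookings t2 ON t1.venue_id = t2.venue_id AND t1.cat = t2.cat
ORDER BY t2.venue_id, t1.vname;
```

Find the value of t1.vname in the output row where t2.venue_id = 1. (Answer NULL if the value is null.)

NULL

FULL OUTER JOIN keeps every row from both sides; unmatched rows get NULL for the other side's columns.
Matching on t1.venue_id = t2.venue_id AND t1.cat = t2.cat. A NULL in a compared column never satisfies the condition.
- t1[0] venue_id=9, cat=LS → 2 match(es) in t2 → 2 row(s).
- t1[1] venue_id=6, cat=GN → no match; kept with NULLs on the t2 side.
- t1[2] venue_id=8, cat=LS → no match; kept with NULLs on the t2 side.
- t1[3] venue_id=2, cat=LS → no match; kept with NULLs on the t2 side.
- t1[4] venue_id=8, cat=LS → no match; kept with NULLs on the t2 side.
- t1[5] venue_id=5, cat=LS → no match; kept with NULLs on the t2 side.
- 3 row(s) from t2 found no t1 partner → padded with NULL.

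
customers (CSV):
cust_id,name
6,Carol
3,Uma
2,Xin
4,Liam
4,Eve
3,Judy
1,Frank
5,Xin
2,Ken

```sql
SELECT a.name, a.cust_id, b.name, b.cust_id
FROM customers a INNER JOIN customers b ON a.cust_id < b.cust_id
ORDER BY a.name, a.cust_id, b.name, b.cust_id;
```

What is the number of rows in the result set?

INNER JOIN keeps only pairs where the ON condition holds.
Matching on a.cust_id < b.cust_id.
Matched pairs: 33.
Total: 33 rows.

33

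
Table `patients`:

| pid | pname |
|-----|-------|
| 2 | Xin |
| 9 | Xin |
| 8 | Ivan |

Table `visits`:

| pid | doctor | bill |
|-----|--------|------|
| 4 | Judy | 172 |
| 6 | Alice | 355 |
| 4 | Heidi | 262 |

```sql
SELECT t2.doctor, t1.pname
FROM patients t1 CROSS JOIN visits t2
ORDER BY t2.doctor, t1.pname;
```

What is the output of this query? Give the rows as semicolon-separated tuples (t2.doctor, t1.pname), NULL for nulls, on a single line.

(Alice, Ivan); (Alice, Xin); (Alice, Xin); (Heidi, Ivan); (Heidi, Xin); (Heidi, Xin); (Judy, Ivan); (Judy, Xin); (Judy, Xin)

CROSS JOIN pairs every row of `patients` with every row of `visits`: 3 × 3 = 9 rows.
After projecting and ordering:
t2.doctor | t1.pname
Alice | Ivan
Alice | Xin
Alice | Xin
Heidi | Ivan
Heidi | Xin
Heidi | Xin
Judy | Ivan
Judy | Xin
Judy | Xin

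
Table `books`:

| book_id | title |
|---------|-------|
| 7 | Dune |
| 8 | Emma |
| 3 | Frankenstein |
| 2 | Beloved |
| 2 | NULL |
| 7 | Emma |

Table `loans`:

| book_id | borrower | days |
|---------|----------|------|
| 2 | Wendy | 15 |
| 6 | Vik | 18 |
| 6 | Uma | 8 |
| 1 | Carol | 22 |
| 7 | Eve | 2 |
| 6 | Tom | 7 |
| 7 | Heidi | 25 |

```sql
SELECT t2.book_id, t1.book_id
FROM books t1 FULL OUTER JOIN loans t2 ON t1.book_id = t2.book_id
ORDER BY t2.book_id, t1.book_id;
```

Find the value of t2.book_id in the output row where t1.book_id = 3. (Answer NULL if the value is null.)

FULL OUTER JOIN keeps every row from both sides; unmatched rows get NULL for the other side's columns.
Matching on t1.book_id = t2.book_id.
- t1[0] book_id=7 → 2 match(es) in t2 → 2 row(s).
- t1[1] book_id=8 → no match; kept with NULLs on the t2 side.
- t1[2] book_id=3 → no match; kept with NULLs on the t2 side.
- t1[3] book_id=2 → 1 match(es) in t2 → 1 row(s).
- t1[4] book_id=2 → 1 match(es) in t2 → 1 row(s).
- t1[5] book_id=7 → 2 match(es) in t2 → 2 row(s).
- plus 4 unmatched t2 row(s), each kept with NULL t1 columns.

NULL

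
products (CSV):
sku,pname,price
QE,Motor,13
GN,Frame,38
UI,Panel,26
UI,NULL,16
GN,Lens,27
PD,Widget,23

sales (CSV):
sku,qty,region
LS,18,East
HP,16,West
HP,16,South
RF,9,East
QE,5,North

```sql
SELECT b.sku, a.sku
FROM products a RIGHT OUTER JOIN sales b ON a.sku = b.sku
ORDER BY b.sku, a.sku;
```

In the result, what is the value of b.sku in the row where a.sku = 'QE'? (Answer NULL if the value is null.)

QE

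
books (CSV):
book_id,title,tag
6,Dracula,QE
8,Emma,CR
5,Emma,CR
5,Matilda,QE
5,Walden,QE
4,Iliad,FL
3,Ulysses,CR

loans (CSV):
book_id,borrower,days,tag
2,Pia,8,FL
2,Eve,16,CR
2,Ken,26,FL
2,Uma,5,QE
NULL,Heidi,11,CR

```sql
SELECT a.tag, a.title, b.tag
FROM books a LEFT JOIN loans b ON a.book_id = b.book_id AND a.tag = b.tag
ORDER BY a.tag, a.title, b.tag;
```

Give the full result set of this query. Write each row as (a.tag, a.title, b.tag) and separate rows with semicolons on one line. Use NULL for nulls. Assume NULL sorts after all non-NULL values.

(CR, Emma, NULL); (CR, Emma, NULL); (CR, Ulysses, NULL); (FL, Iliad, NULL); (QE, Dracula, NULL); (QE, Matilda, NULL); (QE, Walden, NULL)

LEFT JOIN keeps every row from `books`; unmatched rows get NULL for `loans`'s columns.
Matching on a.book_id = b.book_id AND a.tag = b.tag. A NULL in a compared column never satisfies the condition.
- book_id=6, tag=QE: no b row matches, row kept with b columns NULL.
- book_id=8, tag=CR: no b row matches, row kept with b columns NULL.
- book_id=5, tag=CR: no b row matches, row kept with b columns NULL.
- book_id=5, tag=QE: no b row matches, row kept with b columns NULL.
- book_id=5, tag=QE: no b row matches, row kept with b columns NULL.
- book_id=4, tag=FL: no b row matches, row kept with b columns NULL.
- book_id=3, tag=CR: no b row matches, row kept with b columns NULL.
After projecting and ordering:
a.tag | a.title | b.tag
CR | Emma | NULL
CR | Emma | NULL
CR | Ulysses | NULL
FL | Iliad | NULL
QE | Dracula | NULL
QE | Matilda | NULL
QE | Walden | NULL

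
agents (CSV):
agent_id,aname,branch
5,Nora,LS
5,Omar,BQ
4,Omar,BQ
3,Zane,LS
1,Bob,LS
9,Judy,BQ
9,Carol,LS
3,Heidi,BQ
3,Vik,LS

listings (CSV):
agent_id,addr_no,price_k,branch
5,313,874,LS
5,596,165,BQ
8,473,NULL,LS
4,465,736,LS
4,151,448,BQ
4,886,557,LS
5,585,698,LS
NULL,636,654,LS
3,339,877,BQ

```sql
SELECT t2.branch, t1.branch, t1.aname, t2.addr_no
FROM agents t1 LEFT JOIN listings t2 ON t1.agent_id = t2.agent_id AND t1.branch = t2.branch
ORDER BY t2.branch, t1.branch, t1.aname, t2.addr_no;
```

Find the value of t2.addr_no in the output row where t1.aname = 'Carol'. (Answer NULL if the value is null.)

NULL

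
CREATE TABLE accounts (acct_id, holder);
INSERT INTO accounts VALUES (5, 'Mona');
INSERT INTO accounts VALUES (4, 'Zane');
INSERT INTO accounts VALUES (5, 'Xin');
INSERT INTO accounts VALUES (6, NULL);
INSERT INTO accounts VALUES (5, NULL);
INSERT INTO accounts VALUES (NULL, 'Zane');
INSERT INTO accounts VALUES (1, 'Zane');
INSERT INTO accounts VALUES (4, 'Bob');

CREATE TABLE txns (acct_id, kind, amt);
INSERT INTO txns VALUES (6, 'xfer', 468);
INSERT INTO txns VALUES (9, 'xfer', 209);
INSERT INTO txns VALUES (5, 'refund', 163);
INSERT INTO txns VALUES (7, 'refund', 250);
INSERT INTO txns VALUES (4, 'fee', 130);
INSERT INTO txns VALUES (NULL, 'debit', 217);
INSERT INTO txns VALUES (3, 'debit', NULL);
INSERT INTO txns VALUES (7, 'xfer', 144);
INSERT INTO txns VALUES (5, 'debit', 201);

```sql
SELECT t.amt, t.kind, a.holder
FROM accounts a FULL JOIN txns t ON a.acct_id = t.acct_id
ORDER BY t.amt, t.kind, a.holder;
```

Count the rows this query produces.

16

FULL OUTER JOIN keeps every row from both sides; unmatched rows get NULL for the other side's columns.
Matching on a.acct_id = t.acct_id. A NULL in a compared column never satisfies the condition.
- acct_id=5: 2 matching t row(s), so 2 row(s) emitted.
- acct_id=4: 1 matching t row(s), so 1 row(s) emitted.
- acct_id=5: 2 matching t row(s), so 2 row(s) emitted.
- acct_id=6: 1 matching t row(s), so 1 row(s) emitted.
- acct_id=5: 2 matching t row(s), so 2 row(s) emitted.
- acct_id=NULL: no t row matches, row kept with t columns NULL.
- acct_id=1: no t row matches, row kept with t columns NULL.
- acct_id=4: 1 matching t row(s), so 1 row(s) emitted.
- 5 row(s) from t found no a partner → padded with NULL.
Total: 9 matched + 7 padded = 16 rows.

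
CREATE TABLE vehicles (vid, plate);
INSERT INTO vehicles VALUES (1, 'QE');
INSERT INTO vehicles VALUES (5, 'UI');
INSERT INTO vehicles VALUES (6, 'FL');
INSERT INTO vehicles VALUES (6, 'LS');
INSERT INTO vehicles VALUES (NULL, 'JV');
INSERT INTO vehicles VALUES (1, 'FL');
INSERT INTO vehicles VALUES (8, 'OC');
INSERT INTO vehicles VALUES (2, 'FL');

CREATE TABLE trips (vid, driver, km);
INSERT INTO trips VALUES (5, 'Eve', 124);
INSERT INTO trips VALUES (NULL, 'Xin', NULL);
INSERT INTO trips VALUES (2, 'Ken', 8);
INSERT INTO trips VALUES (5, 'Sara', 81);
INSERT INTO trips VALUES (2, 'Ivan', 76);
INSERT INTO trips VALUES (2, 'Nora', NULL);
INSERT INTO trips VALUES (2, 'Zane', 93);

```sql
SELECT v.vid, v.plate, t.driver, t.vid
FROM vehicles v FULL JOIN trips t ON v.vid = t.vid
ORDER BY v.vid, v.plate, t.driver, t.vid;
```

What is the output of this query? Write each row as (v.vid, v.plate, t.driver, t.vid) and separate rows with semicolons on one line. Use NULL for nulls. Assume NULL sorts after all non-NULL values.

FULL OUTER JOIN keeps every row from both sides; unmatched rows get NULL for the other side's columns.
Matching on v.vid = t.vid. A NULL in a compared column never satisfies the condition.
- v (vid=1) has no partner → padded with NULL.
- v (vid=5) pairs with 2 row(s) of t.
- v (vid=6) has no partner → padded with NULL.
- v (vid=6) has no partner → padded with NULL.
- v (vid=NULL) has no partner → padded with NULL.
- v (vid=1) has no partner → padded with NULL.
- v (vid=8) has no partner → padded with NULL.
- v (vid=2) pairs with 4 row(s) of t.
- plus 1 unmatched t row(s), each kept with NULL v columns.

(1, FL, NULL, NULL); (1, QE, NULL, NULL); (2, FL, Ivan, 2); (2, FL, Ken, 2); (2, FL, Nora, 2); (2, FL, Zane, 2); (5, UI, Eve, 5); (5, UI, Sara, 5); (6, FL, NULL, NULL); (6, LS, NULL, NULL); (8, OC, NULL, NULL); (NULL, JV, NULL, NULL); (NULL, NULL, Xin, NULL)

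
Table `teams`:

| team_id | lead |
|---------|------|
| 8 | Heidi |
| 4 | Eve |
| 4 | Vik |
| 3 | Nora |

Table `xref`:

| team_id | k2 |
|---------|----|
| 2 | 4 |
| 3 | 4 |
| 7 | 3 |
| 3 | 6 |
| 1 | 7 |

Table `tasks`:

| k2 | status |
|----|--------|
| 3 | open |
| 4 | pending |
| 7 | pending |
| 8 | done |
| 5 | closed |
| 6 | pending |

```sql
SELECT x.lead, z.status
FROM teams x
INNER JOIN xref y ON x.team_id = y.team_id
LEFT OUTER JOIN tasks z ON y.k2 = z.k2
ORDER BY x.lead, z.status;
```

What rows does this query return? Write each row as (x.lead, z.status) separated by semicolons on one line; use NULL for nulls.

Evaluate left to right. First `teams x INNER JOIN xref y` on team_id: 2 row(s).
Then LEFT JOIN `tasks z` on k2: each of those 2 rows is kept; rows whose y.k2 has no match in z get NULL for z's columns.

(Nora, pending); (Nora, pending)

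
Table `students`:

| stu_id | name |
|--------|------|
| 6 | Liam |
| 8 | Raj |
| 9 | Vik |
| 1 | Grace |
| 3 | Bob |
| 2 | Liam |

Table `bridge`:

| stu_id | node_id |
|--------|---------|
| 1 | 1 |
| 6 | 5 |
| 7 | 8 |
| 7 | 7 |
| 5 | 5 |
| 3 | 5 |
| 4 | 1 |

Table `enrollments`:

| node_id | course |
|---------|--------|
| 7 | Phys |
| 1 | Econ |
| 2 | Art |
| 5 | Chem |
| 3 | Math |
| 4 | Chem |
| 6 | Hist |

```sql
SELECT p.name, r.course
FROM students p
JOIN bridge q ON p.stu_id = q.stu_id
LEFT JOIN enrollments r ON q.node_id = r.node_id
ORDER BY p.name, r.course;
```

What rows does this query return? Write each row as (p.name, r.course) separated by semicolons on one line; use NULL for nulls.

(Bob, Chem); (Grace, Econ); (Liam, Chem)

Evaluate left to right. First `students p INNER JOIN bridge q` on stu_id: 3 row(s).
Then LEFT JOIN `enrollments r` on node_id: each of those 3 rows is kept; rows whose q.node_id has no match in r get NULL for r's columns.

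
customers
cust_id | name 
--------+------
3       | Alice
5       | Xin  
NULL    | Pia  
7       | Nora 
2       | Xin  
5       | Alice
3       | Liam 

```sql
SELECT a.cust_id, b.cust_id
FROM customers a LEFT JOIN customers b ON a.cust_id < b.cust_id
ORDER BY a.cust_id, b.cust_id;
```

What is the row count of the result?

LEFT JOIN keeps every row from `customers a`; unmatched rows get NULL for `customers b`'s columns.
Matching on a.cust_id < b.cust_id. A NULL in a compared column never satisfies the condition.
- a (cust_id=3) pairs with 3 row(s) of b.
- a (cust_id=5) pairs with 1 row(s) of b.
- a (cust_id=NULL) has no partner → padded with NULL.
- a (cust_id=7) has no partner → padded with NULL.
- a (cust_id=2) pairs with 5 row(s) of b.
- a (cust_id=5) pairs with 1 row(s) of b.
- a (cust_id=3) pairs with 3 row(s) of b.
Total: 13 matched + 2 padded = 15 rows.

15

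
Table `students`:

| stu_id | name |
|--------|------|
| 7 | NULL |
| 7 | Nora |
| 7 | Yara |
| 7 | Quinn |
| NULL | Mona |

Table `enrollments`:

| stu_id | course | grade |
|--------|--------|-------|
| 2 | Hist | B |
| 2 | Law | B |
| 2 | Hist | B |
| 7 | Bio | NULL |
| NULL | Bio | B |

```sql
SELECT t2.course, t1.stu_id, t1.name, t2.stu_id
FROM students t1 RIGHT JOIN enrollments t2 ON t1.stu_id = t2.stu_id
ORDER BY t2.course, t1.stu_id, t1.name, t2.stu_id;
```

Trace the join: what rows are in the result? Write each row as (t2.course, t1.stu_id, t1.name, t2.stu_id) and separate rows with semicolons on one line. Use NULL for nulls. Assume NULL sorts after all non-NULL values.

RIGHT JOIN keeps every row from `enrollments`; unmatched rows get NULL for `students`'s columns.
Matching on t1.stu_id = t2.stu_id. A NULL in a compared column never satisfies the condition.
- t1[0] stu_id=7 → 1 match(es) in t2 → 1 row(s).
- t1[1] stu_id=7 → 1 match(es) in t2 → 1 row(s).
- t1[2] stu_id=7 → 1 match(es) in t2 → 1 row(s).
- t1[3] stu_id=7 → 1 match(es) in t2 → 1 row(s).
- t1[4] stu_id=NULL → no match.
- plus 4 unmatched t2 row(s), each kept with NULL t1 columns.
After projecting and ordering:
t2.course | t1.stu_id | t1.name | t2.stu_id
Bio | 7 | Nora | 7
Bio | 7 | Quinn | 7
Bio | 7 | Yara | 7
Bio | 7 | NULL | 7
Bio | NULL | NULL | NULL
Hist | NULL | NULL | 2
Hist | NULL | NULL | 2
Law | NULL | NULL | 2

(Bio, 7, Nora, 7); (Bio, 7, Quinn, 7); (Bio, 7, Yara, 7); (Bio, 7, NULL, 7); (Bio, NULL, NULL, NULL); (Hist, NULL, NULL, 2); (Hist, NULL, NULL, 2); (Law, NULL, NULL, 2)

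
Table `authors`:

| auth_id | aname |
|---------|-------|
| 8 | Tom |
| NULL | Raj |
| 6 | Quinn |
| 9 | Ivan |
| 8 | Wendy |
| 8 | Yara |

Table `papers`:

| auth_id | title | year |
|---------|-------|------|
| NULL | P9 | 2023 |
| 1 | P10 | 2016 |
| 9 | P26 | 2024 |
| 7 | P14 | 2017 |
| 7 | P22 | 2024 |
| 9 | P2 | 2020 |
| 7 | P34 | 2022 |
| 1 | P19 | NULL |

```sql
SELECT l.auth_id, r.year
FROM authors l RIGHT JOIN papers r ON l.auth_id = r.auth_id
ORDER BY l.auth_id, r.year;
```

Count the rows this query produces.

RIGHT JOIN keeps every row from `papers`; unmatched rows get NULL for `authors`'s columns.
Matching on l.auth_id = r.auth_id. A NULL in a compared column never satisfies the condition.
- l row (auth_id=8): no match.
- l row (auth_id=NULL): no match.
- l row (auth_id=6): no match.
- l row (auth_id=9): matches 2 r row(s) → 2 output row(s).
- l row (auth_id=8): no match.
- l row (auth_id=8): no match.
- 6 r row(s) had no l match → kept, l columns NULL.
Total: 2 matched + 6 padded = 8 rows.

8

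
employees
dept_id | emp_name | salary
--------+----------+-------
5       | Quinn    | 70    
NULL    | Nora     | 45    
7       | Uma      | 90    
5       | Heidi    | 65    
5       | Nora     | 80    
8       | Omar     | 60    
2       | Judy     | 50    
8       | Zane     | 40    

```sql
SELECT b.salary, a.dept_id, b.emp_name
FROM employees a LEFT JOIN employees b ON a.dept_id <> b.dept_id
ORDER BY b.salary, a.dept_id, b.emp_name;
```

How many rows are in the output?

35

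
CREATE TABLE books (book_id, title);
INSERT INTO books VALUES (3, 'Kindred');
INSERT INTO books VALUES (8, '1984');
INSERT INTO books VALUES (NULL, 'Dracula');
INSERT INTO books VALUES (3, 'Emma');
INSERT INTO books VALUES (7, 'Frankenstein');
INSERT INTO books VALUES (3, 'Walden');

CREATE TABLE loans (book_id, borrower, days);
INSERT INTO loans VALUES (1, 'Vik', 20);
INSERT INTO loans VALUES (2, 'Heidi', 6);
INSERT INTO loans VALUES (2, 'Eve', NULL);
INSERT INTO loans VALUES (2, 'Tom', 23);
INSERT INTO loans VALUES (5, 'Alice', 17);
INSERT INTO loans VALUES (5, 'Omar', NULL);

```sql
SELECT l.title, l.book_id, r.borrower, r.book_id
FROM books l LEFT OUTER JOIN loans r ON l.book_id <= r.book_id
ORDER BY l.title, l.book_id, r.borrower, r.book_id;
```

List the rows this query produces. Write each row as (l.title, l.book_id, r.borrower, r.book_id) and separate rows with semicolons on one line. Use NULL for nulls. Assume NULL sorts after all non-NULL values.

(1984, 8, NULL, NULL); (Dracula, NULL, NULL, NULL); (Emma, 3, Alice, 5); (Emma, 3, Omar, 5); (Frankenstein, 7, NULL, NULL); (Kindred, 3, Alice, 5); (Kindred, 3, Omar, 5); (Walden, 3, Alice, 5); (Walden, 3, Omar, 5)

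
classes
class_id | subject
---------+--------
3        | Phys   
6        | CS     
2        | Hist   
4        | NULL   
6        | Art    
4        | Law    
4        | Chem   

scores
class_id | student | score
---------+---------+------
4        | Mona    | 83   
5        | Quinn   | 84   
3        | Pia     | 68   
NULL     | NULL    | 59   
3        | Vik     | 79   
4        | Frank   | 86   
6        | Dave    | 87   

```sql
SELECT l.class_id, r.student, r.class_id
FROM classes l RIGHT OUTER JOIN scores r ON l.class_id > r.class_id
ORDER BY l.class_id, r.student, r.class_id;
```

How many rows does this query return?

18

RIGHT JOIN keeps every row from `scores`; unmatched rows get NULL for `classes`'s columns.
Matching on l.class_id > r.class_id. A NULL in a compared column never satisfies the condition.
- l (class_id=3) has no partner in r.
- l (class_id=6) pairs with 5 row(s) of r.
- l (class_id=2) has no partner in r.
- l (class_id=4) pairs with 2 row(s) of r.
- l (class_id=6) pairs with 5 row(s) of r.
- l (class_id=4) pairs with 2 row(s) of r.
- l (class_id=4) pairs with 2 row(s) of r.
- 2 row(s) from r found no l partner → padded with NULL.
Total: 16 matched + 2 padded = 18 rows.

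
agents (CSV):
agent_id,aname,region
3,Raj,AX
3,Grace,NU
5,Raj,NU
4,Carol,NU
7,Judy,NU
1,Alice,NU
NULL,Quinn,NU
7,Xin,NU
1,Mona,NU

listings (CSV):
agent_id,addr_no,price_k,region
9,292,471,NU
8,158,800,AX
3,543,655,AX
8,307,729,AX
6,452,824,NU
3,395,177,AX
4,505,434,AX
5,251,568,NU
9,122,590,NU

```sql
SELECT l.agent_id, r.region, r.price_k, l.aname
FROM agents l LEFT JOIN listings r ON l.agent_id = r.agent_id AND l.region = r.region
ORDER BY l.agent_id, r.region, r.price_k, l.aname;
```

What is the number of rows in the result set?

10

LEFT JOIN keeps every row from `agents`; unmatched rows get NULL for `listings`'s columns.
Matching on l.agent_id = r.agent_id AND l.region = r.region. A NULL in a compared column never satisfies the condition.
- l row (agent_id=3, region=AX): matches 2 r row(s) → 2 output row(s).
- l row (agent_id=3, region=NU): no match → kept, r columns NULL.
- l row (agent_id=5, region=NU): matches 1 r row(s) → 1 output row(s).
- l row (agent_id=4, region=NU): no match → kept, r columns NULL.
- l row (agent_id=7, region=NU): no match → kept, r columns NULL.
- l row (agent_id=1, region=NU): no match → kept, r columns NULL.
- l row (agent_id=NULL, region=NU): no match → kept, r columns NULL.
- l row (agent_id=7, region=NU): no match → kept, r columns NULL.
- l row (agent_id=1, region=NU): no match → kept, r columns NULL.
Total: 3 matched + 7 padded = 10 rows.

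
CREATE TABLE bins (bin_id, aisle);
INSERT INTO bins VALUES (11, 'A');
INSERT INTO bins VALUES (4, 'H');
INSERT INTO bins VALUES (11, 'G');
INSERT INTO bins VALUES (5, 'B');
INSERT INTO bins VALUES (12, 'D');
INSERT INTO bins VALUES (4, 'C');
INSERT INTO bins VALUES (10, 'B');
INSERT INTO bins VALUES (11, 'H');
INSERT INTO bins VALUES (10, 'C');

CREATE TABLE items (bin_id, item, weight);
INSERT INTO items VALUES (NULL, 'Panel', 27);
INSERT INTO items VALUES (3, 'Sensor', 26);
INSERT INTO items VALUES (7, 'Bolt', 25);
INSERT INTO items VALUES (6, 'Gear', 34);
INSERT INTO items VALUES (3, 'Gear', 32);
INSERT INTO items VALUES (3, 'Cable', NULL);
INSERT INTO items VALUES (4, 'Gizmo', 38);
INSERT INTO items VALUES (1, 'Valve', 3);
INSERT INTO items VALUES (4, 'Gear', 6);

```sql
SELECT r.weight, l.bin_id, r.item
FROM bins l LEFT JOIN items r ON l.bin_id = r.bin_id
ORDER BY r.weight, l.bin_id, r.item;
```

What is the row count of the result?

LEFT JOIN keeps every row from `bins`; unmatched rows get NULL for `items`'s columns.
Matching on l.bin_id = r.bin_id. A NULL in a compared column never satisfies the condition.
- l (bin_id=11) has no partner → padded with NULL.
- l (bin_id=4) pairs with 2 row(s) of r.
- l (bin_id=11) has no partner → padded with NULL.
- l (bin_id=5) has no partner → padded with NULL.
- l (bin_id=12) has no partner → padded with NULL.
- l (bin_id=4) pairs with 2 row(s) of r.
- l (bin_id=10) has no partner → padded with NULL.
- l (bin_id=11) has no partner → padded with NULL.
- l (bin_id=10) has no partner → padded with NULL.
Total: 4 matched + 7 padded = 11 rows.

11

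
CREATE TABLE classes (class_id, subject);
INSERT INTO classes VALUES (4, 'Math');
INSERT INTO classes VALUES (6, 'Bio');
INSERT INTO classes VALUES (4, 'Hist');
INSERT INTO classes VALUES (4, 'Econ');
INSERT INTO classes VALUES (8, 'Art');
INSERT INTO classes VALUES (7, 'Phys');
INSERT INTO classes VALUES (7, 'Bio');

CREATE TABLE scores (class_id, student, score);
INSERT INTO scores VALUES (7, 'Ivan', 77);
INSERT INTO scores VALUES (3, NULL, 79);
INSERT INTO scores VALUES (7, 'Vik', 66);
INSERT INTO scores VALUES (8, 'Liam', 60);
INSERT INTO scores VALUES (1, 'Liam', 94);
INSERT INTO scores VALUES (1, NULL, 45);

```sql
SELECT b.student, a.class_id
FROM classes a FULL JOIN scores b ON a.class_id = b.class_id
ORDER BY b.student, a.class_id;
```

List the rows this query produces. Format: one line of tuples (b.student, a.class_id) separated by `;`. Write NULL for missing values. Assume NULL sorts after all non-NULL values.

(Ivan, 7); (Ivan, 7); (Liam, 8); (Liam, NULL); (Vik, 7); (Vik, 7); (NULL, 4); (NULL, 4); (NULL, 4); (NULL, 6); (NULL, NULL); (NULL, NULL)

FULL OUTER JOIN keeps every row from both sides; unmatched rows get NULL for the other side's columns.
Matching on a.class_id = b.class_id.
- a row (class_id=4): no match → kept, b columns NULL.
- a row (class_id=6): no match → kept, b columns NULL.
- a row (class_id=4): no match → kept, b columns NULL.
- a row (class_id=4): no match → kept, b columns NULL.
- a row (class_id=8): matches 1 b row(s) → 1 output row(s).
- a row (class_id=7): matches 2 b row(s) → 2 output row(s).
- a row (class_id=7): matches 2 b row(s) → 2 output row(s).
- 3 b row(s) had no a match → kept, a columns NULL.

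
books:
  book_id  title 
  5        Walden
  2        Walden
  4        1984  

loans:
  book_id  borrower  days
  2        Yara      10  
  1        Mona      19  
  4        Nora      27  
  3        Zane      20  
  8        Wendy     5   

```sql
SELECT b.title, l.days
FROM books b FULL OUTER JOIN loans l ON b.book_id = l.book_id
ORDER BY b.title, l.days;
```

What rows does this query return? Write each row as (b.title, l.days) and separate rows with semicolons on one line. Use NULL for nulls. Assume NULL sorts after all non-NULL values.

(1984, 27); (Walden, 10); (Walden, NULL); (NULL, 5); (NULL, 19); (NULL, 20)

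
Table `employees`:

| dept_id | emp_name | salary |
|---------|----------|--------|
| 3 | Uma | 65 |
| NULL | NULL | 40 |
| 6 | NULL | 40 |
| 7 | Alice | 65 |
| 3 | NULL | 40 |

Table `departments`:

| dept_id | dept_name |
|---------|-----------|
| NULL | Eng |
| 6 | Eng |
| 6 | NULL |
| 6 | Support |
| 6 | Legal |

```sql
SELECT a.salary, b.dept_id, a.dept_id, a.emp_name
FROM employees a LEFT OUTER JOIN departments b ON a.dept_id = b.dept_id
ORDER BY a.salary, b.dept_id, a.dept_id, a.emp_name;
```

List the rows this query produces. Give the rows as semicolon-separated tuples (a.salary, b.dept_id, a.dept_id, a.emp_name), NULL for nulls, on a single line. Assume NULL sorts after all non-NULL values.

(40, 6, 6, NULL); (40, 6, 6, NULL); (40, 6, 6, NULL); (40, 6, 6, NULL); (40, NULL, 3, NULL); (40, NULL, NULL, NULL); (65, NULL, 3, Uma); (65, NULL, 7, Alice)

LEFT JOIN keeps every row from `employees`; unmatched rows get NULL for `departments`'s columns.
Matching on a.dept_id = b.dept_id. A NULL in a compared column never satisfies the condition.
- dept_id=3: no b row matches, row kept with b columns NULL.
- dept_id=NULL: no b row matches, row kept with b columns NULL.
- dept_id=6: 4 matching b row(s), so 4 row(s) emitted.
- dept_id=7: no b row matches, row kept with b columns NULL.
- dept_id=3: no b row matches, row kept with b columns NULL.
After projecting and ordering:
a.salary | b.dept_id | a.dept_id | a.emp_name
40 | 6 | 6 | NULL
40 | 6 | 6 | NULL
40 | 6 | 6 | NULL
40 | 6 | 6 | NULL
40 | NULL | 3 | NULL
40 | NULL | NULL | NULL
65 | NULL | 3 | Uma
65 | NULL | 7 | Alice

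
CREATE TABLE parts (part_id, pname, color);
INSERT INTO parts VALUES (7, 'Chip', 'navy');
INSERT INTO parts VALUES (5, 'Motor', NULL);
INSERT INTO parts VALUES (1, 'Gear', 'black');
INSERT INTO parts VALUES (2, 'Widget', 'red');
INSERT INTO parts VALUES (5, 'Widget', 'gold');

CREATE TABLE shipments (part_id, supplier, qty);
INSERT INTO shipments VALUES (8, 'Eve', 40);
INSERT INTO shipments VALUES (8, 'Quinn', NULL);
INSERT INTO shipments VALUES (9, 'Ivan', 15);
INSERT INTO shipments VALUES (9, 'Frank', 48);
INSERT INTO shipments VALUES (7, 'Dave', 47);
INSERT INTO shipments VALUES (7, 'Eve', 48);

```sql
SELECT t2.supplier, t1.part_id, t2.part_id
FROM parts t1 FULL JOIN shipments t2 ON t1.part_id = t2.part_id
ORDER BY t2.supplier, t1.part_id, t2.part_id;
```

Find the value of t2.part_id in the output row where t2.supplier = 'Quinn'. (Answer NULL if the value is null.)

8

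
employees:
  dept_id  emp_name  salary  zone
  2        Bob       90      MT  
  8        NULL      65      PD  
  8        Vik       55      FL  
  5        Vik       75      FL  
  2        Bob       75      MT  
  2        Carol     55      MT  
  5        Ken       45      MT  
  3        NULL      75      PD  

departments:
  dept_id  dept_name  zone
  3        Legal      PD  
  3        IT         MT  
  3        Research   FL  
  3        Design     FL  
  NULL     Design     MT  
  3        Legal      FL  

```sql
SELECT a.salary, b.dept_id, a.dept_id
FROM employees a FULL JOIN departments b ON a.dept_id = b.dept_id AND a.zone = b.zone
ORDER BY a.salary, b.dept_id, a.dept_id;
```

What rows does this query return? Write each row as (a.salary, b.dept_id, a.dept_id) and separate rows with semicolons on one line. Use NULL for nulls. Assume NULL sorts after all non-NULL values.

(45, NULL, 5); (55, NULL, 2); (55, NULL, 8); (65, NULL, 8); (75, 3, 3); (75, NULL, 2); (75, NULL, 5); (90, NULL, 2); (NULL, 3, NULL); (NULL, 3, NULL); (NULL, 3, NULL); (NULL, 3, NULL); (NULL, NULL, NULL)

FULL OUTER JOIN keeps every row from both sides; unmatched rows get NULL for the other side's columns.
Matching on a.dept_id = b.dept_id AND a.zone = b.zone. A NULL in a compared column never satisfies the condition.
- a row (dept_id=2, zone=MT): no match → kept, b columns NULL.
- a row (dept_id=8, zone=PD): no match → kept, b columns NULL.
- a row (dept_id=8, zone=FL): no match → kept, b columns NULL.
- a row (dept_id=5, zone=FL): no match → kept, b columns NULL.
- a row (dept_id=2, zone=MT): no match → kept, b columns NULL.
- a row (dept_id=2, zone=MT): no match → kept, b columns NULL.
- a row (dept_id=5, zone=MT): no match → kept, b columns NULL.
- a row (dept_id=3, zone=PD): matches 1 b row(s) → 1 output row(s).
- 5 b row(s) had no a match → kept, a columns NULL.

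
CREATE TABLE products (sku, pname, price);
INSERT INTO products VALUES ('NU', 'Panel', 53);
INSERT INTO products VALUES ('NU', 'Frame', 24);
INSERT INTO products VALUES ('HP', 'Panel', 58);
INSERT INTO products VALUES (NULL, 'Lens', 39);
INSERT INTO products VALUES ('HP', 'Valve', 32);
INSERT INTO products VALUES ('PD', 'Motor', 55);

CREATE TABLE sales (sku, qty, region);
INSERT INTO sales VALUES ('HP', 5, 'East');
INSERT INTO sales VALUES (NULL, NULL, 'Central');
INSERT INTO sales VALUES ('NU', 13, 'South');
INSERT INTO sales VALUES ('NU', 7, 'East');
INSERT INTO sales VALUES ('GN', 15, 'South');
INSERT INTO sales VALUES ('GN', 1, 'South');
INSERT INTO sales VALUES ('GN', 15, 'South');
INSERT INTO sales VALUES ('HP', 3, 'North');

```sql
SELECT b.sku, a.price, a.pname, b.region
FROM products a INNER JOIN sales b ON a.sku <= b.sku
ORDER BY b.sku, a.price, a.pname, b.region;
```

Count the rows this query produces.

INNER JOIN keeps only pairs where the ON condition holds.
Matching on a.sku <= b.sku. A NULL in a compared column never satisfies the condition.
Matched pairs: 12.
Total: 12 rows.

12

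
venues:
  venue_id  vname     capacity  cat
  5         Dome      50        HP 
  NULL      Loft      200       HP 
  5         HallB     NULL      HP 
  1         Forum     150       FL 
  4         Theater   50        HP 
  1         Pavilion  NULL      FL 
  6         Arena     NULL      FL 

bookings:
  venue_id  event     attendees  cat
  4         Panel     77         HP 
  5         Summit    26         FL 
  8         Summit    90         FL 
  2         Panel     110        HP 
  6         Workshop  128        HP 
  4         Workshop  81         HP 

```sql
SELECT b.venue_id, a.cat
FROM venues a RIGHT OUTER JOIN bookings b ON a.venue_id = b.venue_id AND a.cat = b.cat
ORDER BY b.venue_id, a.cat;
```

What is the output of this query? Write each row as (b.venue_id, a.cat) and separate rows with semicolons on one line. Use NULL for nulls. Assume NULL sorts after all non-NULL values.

(2, NULL); (4, HP); (4, HP); (5, NULL); (6, NULL); (8, NULL)

RIGHT JOIN keeps every row from `bookings`; unmatched rows get NULL for `venues`'s columns.
Matching on a.venue_id = b.venue_id AND a.cat = b.cat. A NULL in a compared column never satisfies the condition.
- a[0] venue_id=5, cat=HP → no match.
- a[1] venue_id=NULL, cat=HP → no match.
- a[2] venue_id=5, cat=HP → no match.
- a[3] venue_id=1, cat=FL → no match.
- a[4] venue_id=4, cat=HP → 2 match(es) in b → 2 row(s).
- a[5] venue_id=1, cat=FL → no match.
- a[6] venue_id=6, cat=FL → no match.
- 4 row(s) from b found no a partner → padded with NULL.
After projecting and ordering:
b.venue_id | a.cat
2 | NULL
4 | HP
4 | HP
5 | NULL
6 | NULL
8 | NULL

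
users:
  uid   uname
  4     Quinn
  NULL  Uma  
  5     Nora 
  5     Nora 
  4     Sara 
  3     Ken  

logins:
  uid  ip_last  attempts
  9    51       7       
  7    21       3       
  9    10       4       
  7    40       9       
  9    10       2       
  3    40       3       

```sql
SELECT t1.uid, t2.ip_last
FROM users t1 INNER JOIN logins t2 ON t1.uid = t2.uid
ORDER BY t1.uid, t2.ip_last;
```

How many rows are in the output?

1

INNER JOIN keeps only pairs where the ON condition holds.
Matching on t1.uid = t2.uid. A NULL in a compared column never satisfies the condition.
- t1 (uid=4) has no partner → excluded.
- t1 (uid=NULL) has no partner → excluded.
- t1 (uid=5) has no partner → excluded.
- t1 (uid=5) has no partner → excluded.
- t1 (uid=4) has no partner → excluded.
- t1 (uid=3) pairs with 1 row(s) of t2.
Total: 1 rows.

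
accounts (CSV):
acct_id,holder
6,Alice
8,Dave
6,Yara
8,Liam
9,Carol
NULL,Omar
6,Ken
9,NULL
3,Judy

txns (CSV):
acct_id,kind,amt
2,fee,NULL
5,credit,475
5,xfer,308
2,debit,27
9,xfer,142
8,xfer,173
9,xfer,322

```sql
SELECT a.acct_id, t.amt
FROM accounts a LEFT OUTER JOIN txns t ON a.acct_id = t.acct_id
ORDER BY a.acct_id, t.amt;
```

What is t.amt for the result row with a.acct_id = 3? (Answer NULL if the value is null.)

LEFT JOIN keeps every row from `accounts`; unmatched rows get NULL for `txns`'s columns.
Matching on a.acct_id = t.acct_id. A NULL in a compared column never satisfies the condition.
Matched pairs: 6; unmatched a rows kept: 5.

NULL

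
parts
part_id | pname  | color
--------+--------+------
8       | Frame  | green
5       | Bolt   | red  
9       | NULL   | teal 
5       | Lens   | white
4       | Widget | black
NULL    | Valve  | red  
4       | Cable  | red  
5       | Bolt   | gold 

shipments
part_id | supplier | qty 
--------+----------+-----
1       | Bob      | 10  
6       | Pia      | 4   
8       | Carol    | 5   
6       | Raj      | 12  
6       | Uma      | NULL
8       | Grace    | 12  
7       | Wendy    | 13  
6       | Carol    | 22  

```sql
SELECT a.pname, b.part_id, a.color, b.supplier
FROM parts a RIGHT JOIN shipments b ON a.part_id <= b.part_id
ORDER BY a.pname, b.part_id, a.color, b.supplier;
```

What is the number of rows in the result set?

38

RIGHT JOIN keeps every row from `shipments`; unmatched rows get NULL for `parts`'s columns.
Matching on a.part_id <= b.part_id. A NULL in a compared column never satisfies the condition.
Matched pairs: 37; unmatched b rows kept: 1.
Total: 37 matched + 1 padded = 38 rows.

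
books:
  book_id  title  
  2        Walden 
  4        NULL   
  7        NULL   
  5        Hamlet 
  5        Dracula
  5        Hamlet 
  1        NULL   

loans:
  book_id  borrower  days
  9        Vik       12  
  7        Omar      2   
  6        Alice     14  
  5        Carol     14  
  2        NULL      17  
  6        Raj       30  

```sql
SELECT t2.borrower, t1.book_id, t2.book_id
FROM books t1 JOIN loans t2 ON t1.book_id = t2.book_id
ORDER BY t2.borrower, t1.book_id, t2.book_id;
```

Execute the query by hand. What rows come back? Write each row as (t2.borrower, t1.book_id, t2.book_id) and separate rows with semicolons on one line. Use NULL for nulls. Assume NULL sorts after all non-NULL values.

(Carol, 5, 5); (Carol, 5, 5); (Carol, 5, 5); (Omar, 7, 7); (NULL, 2, 2)

INNER JOIN keeps only pairs where the ON condition holds.
Matching on t1.book_id = t2.book_id.
- t1 row (book_id=2): matches 1 t2 row(s) → 1 output row(s).
- t1 row (book_id=4): no match → dropped.
- t1 row (book_id=7): matches 1 t2 row(s) → 1 output row(s).
- t1 row (book_id=5): matches 1 t2 row(s) → 1 output row(s).
- t1 row (book_id=5): matches 1 t2 row(s) → 1 output row(s).
- t1 row (book_id=5): matches 1 t2 row(s) → 1 output row(s).
- t1 row (book_id=1): no match → dropped.
After projecting and ordering:
t2.borrower | t1.book_id | t2.book_id
Carol | 5 | 5
Carol | 5 | 5
Carol | 5 | 5
Omar | 7 | 7
NULL | 2 | 2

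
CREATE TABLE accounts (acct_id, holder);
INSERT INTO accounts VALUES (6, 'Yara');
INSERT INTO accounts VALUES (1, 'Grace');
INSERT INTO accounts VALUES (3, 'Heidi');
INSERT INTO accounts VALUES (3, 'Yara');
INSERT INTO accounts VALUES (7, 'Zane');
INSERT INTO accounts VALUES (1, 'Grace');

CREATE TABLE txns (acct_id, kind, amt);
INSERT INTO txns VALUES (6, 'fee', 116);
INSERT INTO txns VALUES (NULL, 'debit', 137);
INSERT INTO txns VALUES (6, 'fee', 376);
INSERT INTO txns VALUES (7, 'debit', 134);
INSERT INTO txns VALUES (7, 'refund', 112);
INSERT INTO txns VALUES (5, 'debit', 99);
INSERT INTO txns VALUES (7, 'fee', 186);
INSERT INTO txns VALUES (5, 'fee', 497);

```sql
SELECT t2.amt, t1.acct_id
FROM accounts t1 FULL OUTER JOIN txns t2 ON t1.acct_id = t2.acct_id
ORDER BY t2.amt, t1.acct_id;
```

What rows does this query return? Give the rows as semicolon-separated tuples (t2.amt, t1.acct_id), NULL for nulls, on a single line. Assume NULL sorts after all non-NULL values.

(99, NULL); (112, 7); (116, 6); (134, 7); (137, NULL); (186, 7); (376, 6); (497, NULL); (NULL, 1); (NULL, 1); (NULL, 3); (NULL, 3)

FULL OUTER JOIN keeps every row from both sides; unmatched rows get NULL for the other side's columns.
Matching on t1.acct_id = t2.acct_id. A NULL in a compared column never satisfies the condition.
- t1 (acct_id=6) pairs with 2 row(s) of t2.
- t1 (acct_id=1) has no partner → padded with NULL.
- t1 (acct_id=3) has no partner → padded with NULL.
- t1 (acct_id=3) has no partner → padded with NULL.
- t1 (acct_id=7) pairs with 3 row(s) of t2.
- t1 (acct_id=1) has no partner → padded with NULL.
- 3 row(s) from t2 found no t1 partner → padded with NULL.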